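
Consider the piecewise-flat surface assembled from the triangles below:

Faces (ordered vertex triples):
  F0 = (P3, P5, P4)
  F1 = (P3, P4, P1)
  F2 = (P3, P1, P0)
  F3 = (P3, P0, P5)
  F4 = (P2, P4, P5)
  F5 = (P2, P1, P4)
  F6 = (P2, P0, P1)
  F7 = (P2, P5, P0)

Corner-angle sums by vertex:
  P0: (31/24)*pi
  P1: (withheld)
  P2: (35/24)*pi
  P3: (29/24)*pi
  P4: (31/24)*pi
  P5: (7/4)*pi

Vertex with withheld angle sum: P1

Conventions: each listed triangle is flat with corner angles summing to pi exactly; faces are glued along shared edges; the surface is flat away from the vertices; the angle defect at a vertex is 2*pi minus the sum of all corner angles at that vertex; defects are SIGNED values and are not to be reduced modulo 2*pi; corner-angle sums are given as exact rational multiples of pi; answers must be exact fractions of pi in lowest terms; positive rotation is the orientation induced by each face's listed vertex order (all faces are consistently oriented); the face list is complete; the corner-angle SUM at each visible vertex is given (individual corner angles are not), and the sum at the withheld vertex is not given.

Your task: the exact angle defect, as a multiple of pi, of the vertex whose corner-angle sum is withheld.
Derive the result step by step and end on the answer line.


V = 6, E = 12, F = 8; chi = V - E + F = 2
Gauss-Bonnet: total defect = 2*pi*chi = 4*pi; visible defects sum to 3*pi

Answer: defect(P1) = pi


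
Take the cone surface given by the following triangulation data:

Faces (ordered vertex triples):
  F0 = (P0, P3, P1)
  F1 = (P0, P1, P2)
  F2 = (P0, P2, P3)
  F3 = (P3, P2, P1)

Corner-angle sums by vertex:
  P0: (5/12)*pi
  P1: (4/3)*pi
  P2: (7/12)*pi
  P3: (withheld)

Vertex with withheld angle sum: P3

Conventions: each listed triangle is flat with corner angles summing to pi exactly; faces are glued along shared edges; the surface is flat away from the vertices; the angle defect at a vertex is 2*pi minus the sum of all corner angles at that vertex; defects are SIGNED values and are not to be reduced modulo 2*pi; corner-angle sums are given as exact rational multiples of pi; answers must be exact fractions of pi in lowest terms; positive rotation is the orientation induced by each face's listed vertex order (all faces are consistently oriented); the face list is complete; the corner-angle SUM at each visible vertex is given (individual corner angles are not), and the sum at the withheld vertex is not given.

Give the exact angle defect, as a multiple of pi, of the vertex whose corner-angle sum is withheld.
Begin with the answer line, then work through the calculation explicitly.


Answer: defect(P3) = pi/3

V = 4, E = 6, F = 4; chi = V - E + F = 2
Gauss-Bonnet: total defect = 2*pi*chi = 4*pi; visible defects sum to (11/3)*pi


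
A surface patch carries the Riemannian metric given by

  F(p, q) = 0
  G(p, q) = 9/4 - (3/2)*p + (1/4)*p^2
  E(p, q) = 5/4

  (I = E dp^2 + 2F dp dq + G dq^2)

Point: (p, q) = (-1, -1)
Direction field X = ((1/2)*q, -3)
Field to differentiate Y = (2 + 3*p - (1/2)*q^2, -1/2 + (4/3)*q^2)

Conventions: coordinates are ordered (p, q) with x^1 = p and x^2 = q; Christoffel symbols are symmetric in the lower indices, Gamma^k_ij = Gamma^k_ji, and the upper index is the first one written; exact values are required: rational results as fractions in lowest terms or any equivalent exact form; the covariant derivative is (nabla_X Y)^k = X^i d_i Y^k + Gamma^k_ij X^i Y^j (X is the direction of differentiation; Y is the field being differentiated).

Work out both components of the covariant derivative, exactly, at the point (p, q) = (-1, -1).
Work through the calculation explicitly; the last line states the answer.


E = 5/4, F = 0, G = 4 at the point
E_p = 0, E_q = 0, F_p = 0, F_q = 0, G_p = -2, G_q = 0
EG - F^2 = 5;  g^inv = (1/5) * [[4, 0], [0, 5/4]]
first-kind symbols [ij,l] = (1/2)(d_i g_jl + d_j g_il - d_l g_ij): [pp,p] = E_p/2 = 0, [pp,q] = F_p - E_q/2 = 0, [pq,p] = E_q/2 = 0, [pq,q] = G_p/2 = -1, [qq,p] = F_q - G_p/2 = 1, [qq,q] = G_q/2 = 0
Gamma^p_ij = (G*[ij,p] - F*[ij,q])/(EG - F^2), Gamma^q_ij = (E*[ij,q] - F*[ij,p])/(EG - F^2)
Gamma_ppp = 0, Gamma_ppq = 0, Gamma_pqq = 4/5, Gamma_qpp = 0, Gamma_qpq = -1/4, Gamma_qqq = 0
X = (-1/2, -3), Y = (-3/2, 5/6) at the point

Answer: (nabla_X Y)^p = -13/2, (nabla_X Y)^q = 335/48


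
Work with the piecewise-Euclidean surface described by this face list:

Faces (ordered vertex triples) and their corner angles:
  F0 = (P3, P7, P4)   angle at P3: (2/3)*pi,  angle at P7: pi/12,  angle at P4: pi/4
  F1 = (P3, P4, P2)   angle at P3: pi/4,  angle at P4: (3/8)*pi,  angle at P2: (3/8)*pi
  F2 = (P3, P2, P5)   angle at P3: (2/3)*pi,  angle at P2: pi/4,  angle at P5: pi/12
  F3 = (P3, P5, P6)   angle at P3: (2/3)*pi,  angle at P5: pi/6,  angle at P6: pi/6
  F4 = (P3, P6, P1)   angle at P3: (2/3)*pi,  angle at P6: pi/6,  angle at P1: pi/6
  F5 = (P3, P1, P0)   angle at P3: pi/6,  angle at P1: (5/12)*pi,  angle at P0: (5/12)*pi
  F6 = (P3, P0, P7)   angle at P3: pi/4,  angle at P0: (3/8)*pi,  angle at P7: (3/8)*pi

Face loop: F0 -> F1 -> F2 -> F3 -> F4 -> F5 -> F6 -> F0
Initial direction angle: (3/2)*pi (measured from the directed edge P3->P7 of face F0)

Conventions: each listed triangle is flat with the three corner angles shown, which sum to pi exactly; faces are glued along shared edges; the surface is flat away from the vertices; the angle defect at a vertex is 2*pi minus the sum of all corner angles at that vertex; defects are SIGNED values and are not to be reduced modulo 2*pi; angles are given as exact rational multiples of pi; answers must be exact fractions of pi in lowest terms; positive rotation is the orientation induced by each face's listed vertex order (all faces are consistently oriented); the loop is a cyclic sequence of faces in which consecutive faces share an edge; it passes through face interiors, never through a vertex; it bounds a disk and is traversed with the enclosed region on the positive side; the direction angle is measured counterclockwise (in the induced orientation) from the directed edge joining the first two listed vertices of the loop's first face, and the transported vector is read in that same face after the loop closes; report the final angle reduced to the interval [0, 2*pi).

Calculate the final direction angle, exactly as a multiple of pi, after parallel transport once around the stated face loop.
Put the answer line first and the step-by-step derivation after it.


Answer: final direction angle = pi/6

enclosed vertex P3: corner angles sum to (10/3)*pi, defect = 2*pi - (10/3)*pi = (-4/3)*pi
the final direction is the initial angle plus the enclosed defects, taken mod 2*pi in the induced orientation
final angle = (3/2)*pi - (4/3)*pi = pi/6 (mod 2*pi)


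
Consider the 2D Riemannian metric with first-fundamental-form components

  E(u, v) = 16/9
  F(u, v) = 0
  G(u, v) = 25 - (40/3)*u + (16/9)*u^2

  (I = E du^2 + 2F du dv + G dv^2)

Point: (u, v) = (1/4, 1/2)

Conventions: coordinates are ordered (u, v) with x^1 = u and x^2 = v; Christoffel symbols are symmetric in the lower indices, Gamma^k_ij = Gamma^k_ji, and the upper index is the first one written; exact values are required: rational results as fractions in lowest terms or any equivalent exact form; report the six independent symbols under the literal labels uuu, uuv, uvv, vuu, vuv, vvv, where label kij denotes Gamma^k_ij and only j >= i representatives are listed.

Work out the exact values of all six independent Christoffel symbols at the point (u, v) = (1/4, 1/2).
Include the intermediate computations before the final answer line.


E = 16/9, F = 0, G = 196/9 at the point
E_u = 0, E_v = 0, F_u = 0, F_v = 0, G_u = -112/9, G_v = 0
EG - F^2 = 3136/81;  g^inv = (81/3136) * [[196/9, 0], [0, 16/9]]
first-kind symbols [ij,l] = (1/2)(d_i g_jl + d_j g_il - d_l g_ij): [uu,u] = E_u/2 = 0, [uu,v] = F_u - E_v/2 = 0, [uv,u] = E_v/2 = 0, [uv,v] = G_u/2 = -56/9, [vv,u] = F_v - G_u/2 = 56/9, [vv,v] = G_v/2 = 0
Gamma^u_ij = (G*[ij,u] - F*[ij,v])/(EG - F^2), Gamma^v_ij = (E*[ij,v] - F*[ij,u])/(EG - F^2)

Answer: Gamma_uuu = 0, Gamma_uuv = 0, Gamma_uvv = 7/2, Gamma_vuu = 0, Gamma_vuv = -2/7, Gamma_vvv = 0


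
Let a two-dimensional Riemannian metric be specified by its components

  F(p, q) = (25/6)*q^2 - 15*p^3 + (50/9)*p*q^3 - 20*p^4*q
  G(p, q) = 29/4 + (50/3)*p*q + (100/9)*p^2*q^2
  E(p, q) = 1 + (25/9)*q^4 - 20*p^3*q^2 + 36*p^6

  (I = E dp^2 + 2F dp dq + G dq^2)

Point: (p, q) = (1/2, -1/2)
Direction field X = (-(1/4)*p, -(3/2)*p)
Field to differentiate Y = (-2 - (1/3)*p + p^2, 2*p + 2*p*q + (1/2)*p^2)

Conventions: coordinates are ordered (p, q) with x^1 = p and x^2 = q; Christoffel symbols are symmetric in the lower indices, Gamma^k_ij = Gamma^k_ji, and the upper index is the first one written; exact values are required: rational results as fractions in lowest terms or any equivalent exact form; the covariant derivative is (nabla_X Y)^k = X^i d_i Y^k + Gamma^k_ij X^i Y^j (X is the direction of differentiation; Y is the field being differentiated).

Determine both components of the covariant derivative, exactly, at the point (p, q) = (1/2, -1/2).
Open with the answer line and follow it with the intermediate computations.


Answer: (nabla_X Y)^p = 227/840, (nabla_X Y)^q = -303/112

E = 10/9, F = -5/9, G = 34/9 at the point
E_p = 3, E_q = 10/9, F_p = -125/18, F_q = -10/3, G_p = -50/9, G_q = 50/9
EG - F^2 = 35/9;  g^inv = (9/35) * [[34/9, 5/9], [5/9, 10/9]]
first-kind symbols [ij,l] = (1/2)(d_i g_jl + d_j g_il - d_l g_ij): [pp,p] = E_p/2 = 3/2, [pp,q] = F_p - E_q/2 = -15/2, [pq,p] = E_q/2 = 5/9, [pq,q] = G_p/2 = -25/9, [qq,p] = F_q - G_p/2 = -5/9, [qq,q] = G_q/2 = 25/9
Gamma^p_ij = (G*[ij,p] - F*[ij,q])/(EG - F^2), Gamma^q_ij = (E*[ij,q] - F*[ij,p])/(EG - F^2)
Gamma_ppp = 27/70, Gamma_ppq = 1/7, Gamma_pqq = -1/7, Gamma_qpp = -27/14, Gamma_qpq = -5/7, Gamma_qqq = 5/7
X = (-1/8, -3/4), Y = (-23/12, 5/8) at the point


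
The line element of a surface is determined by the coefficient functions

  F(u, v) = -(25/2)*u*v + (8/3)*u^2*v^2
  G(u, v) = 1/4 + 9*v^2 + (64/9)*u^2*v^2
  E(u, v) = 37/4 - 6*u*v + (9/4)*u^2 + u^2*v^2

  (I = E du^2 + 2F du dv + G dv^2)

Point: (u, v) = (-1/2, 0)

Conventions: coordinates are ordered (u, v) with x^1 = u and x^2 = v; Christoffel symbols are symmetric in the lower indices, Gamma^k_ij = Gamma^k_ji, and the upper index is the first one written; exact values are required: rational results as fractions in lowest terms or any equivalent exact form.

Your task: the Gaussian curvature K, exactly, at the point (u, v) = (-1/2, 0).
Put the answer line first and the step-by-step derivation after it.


Answer: K = -118608/24649

E = 157/16, F = 0, G = 1/4, EG - F^2 = 157/64 at the point
E_u = -9/4, E_v = 3, F_u = 0, F_v = 25/4, G_u = 0, G_v = 0
E_vv = 1/2, F_uv = -25/2, G_uu = 0
Evaluate Brioschi's two determinant matrices M1, M2 and divide by (EG - F^2)^2.
M1 = [[-E_vv/2 + F_uv - G_uu/2, E_u/2, F_u - E_v/2], [F_v - G_u/2, E, F], [G_v/2, F, G]] = [[-51/4, -9/8, -3/2], [25/4, 157/16, 0], [0, 0, 1/4]]; det M1 = -7557/256
M2 = [[0, E_v/2, G_u/2], [E_v/2, E, F], [G_u/2, F, G]] = [[0, 3/2, 0], [3/2, 157/16, 0], [0, 0, 1/4]]; det M2 = -9/16
det M1 - det M2 = -7413/256; K = -7413/256 / (157/64)^2 = -118608/24649


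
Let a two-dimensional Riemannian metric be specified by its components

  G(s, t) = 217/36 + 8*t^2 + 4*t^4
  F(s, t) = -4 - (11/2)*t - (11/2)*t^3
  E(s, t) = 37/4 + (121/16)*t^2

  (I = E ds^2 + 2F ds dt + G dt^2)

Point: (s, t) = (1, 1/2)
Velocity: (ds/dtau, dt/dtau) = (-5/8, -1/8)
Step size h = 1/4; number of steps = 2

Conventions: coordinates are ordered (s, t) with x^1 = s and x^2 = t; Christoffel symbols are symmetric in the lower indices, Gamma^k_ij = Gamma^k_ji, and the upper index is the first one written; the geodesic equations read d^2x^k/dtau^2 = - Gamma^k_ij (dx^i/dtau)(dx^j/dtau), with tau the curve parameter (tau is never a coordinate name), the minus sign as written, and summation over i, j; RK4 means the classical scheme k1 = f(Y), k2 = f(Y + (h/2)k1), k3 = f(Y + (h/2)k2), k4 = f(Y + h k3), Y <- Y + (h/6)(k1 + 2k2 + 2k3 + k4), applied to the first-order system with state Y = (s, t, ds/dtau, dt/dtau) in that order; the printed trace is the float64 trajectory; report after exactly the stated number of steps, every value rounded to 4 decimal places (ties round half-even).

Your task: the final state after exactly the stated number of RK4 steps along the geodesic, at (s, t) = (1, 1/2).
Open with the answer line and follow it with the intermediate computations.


Answer: s = 0.7121, t = 0.4790, ds/dtau = -0.5225, dt/dtau = 0.0406

f(Y) = (ds/dtau, dt/dtau, -Gamma^s_ij Y'^i Y'^j, -Gamma^t_ij Y'^i Y'^j) with the Gammas evaluated at the stage position; h = 0.250000; intermediate values shown to 6 dp
step 0: s = 1.0000, t = 0.5000, ds/dtau = -0.6250, dt/dtau = -0.1250
step 1:
  k1: at (s, t) = (1.000000, 0.500000), (ds/dtau, dt/dtau) = (-0.625000, -0.125000); Gamma_sss = -0.762076, Gamma_sst = 0.848174, Gamma_stt = -1.151285, Gamma_tss = -1.141513, Gamma_tst = 0.762076, Gamma_ttt = -0.430391; k1 = (-0.625000, -0.125000, 0.183148, 0.333554)
  k2: at (s, t) = (0.921875, 0.484375), (ds/dtau, dt/dtau) = (-0.602107, -0.083306); Gamma_sss = -0.732717, Gamma_sst = 0.816735, Gamma_stt = -1.132480, Gamma_tss = -1.108188, Gamma_tst = 0.732717, Gamma_ttt = -0.427157; k2 = (-0.602107, -0.083306, 0.191560, 0.331214)
  k3: at (s, t) = (0.924737, 0.489587), (ds/dtau, dt/dtau) = (-0.601055, -0.083598); Gamma_sss = -0.742527, Gamma_sst = 0.827220, Gamma_stt = -1.138689, Gamma_tss = -1.119402, Gamma_tst = 0.742527, Gamma_ttt = -0.428173; k3 = (-0.601055, -0.083598, 0.193078, 0.332776)
  k4: at (s, t) = (0.849736, 0.479100), (ds/dtau, dt/dtau) = (-0.576731, -0.041806); Gamma_sss = -0.722773, Gamma_sst = 0.806126, Gamma_stt = -1.126260, Gamma_tss = -1.096742, Gamma_tst = 0.722773, Gamma_ttt = -0.426193; k4 = (-0.576731, -0.041806, 0.203503, 0.330688)
  Y <- Y + (h/6)(k1 + 2k2 + 2k3 + k4): s = 0.8497, t = 0.4791, ds/dtau = -0.5768, dt/dtau = -0.0420
step 2:
  k1: at (s, t) = (0.849664, 0.479141), (ds/dtau, dt/dtau) = (-0.576836, -0.041991); Gamma_sss = -0.722850, Gamma_sst = 0.806208, Gamma_stt = -1.126308, Gamma_tss = -1.096831, Gamma_tst = 0.722850, Gamma_ttt = -0.426200; k1 = (-0.576836, -0.041991, 0.203452, 0.330694)
  k2: at (s, t) = (0.777560, 0.473892), (ds/dtau, dt/dtau) = (-0.551405, -0.000654); Gamma_sss = -0.712941, Gamma_sst = 0.795655, Gamma_stt = -1.120183, Gamma_tss = -1.085346, Gamma_tst = 0.712941, Gamma_ttt = -0.425304; k2 = (-0.551405, -0.000654, 0.216195, 0.329483)
  k3: at (s, t) = (0.780739, 0.479059), (ds/dtau, dt/dtau) = (-0.549812, -0.000805); Gamma_sss = -0.722696, Gamma_sst = 0.806043, Gamma_stt = -1.126212, Gamma_tss = -1.096652, Gamma_tst = 0.722696, Gamma_ttt = -0.426185; k3 = (-0.549812, -0.000805, 0.217753, 0.330871)
  k4: at (s, t) = (0.712211, 0.478940), (ds/dtau, dt/dtau) = (-0.522398, 0.040727); Gamma_sss = -0.722470, Gamma_sst = 0.805803, Gamma_stt = -1.126072, Gamma_tss = -1.096392, Gamma_tst = 0.722470, Gamma_ttt = -0.426164; k4 = (-0.522398, 0.040727, 0.233318, 0.330654)
  Y <- Y + (h/6)(k1 + 2k2 + 2k3 + k4): s = 0.7121, t = 0.4790, ds/dtau = -0.5225, dt/dtau = 0.0406


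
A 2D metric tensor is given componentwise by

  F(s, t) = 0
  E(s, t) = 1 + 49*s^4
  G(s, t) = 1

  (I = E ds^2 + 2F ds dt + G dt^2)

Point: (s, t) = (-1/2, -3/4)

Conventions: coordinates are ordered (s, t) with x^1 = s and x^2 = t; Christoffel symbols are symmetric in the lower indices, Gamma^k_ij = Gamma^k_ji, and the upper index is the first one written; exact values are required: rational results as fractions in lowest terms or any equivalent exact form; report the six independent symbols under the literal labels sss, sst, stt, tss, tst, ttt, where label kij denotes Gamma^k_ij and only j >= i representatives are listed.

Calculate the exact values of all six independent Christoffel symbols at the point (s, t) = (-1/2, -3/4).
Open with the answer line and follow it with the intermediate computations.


Answer: Gamma_sss = -196/65, Gamma_sst = 0, Gamma_stt = 0, Gamma_tss = 0, Gamma_tst = 0, Gamma_ttt = 0

E = 65/16, F = 0, G = 1 at the point
E_s = -49/2, E_t = 0, F_s = 0, F_t = 0, G_s = 0, G_t = 0
EG - F^2 = 65/16;  g^inv = (16/65) * [[1, 0], [0, 65/16]]
first-kind symbols [ij,l] = (1/2)(d_i g_jl + d_j g_il - d_l g_ij): [ss,s] = E_s/2 = -49/4, [ss,t] = F_s - E_t/2 = 0, [st,s] = E_t/2 = 0, [st,t] = G_s/2 = 0, [tt,s] = F_t - G_s/2 = 0, [tt,t] = G_t/2 = 0
Gamma^s_ij = (G*[ij,s] - F*[ij,t])/(EG - F^2), Gamma^t_ij = (E*[ij,t] - F*[ij,s])/(EG - F^2)


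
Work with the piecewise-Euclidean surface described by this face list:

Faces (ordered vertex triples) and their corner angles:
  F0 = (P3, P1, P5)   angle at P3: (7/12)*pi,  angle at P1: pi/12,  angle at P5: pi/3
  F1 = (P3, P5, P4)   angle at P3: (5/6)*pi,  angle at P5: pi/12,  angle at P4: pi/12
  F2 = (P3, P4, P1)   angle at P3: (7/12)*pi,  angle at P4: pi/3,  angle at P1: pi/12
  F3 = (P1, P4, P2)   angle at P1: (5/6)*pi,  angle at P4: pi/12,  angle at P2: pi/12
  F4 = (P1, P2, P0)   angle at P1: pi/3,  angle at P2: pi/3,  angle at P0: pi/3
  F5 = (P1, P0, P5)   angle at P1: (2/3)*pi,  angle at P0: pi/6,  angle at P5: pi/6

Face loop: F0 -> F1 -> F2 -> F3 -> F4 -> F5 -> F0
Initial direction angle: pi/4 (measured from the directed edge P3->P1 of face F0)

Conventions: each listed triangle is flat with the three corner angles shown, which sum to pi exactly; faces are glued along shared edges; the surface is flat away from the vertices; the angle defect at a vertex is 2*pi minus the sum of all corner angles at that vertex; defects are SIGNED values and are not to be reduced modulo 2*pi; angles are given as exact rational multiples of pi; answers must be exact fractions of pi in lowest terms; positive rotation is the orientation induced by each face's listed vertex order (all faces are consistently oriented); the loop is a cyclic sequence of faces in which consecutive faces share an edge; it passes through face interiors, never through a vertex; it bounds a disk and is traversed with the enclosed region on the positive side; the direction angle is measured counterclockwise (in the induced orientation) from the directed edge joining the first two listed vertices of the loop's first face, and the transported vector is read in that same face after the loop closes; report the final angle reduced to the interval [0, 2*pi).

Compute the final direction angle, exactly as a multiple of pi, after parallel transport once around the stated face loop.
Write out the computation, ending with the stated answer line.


enclosed vertex P1: corner angles sum to 2*pi, defect = 2*pi - 2*pi = 0
enclosed vertex P3: corner angles sum to 2*pi, defect = 2*pi - 2*pi = 0
by Gauss-Bonnet the loop rotates the vector by the enclosed defect sum (positive orientation, mod 2*pi)
final angle = pi/4 + 0 = pi/4 (mod 2*pi)

Answer: final direction angle = pi/4


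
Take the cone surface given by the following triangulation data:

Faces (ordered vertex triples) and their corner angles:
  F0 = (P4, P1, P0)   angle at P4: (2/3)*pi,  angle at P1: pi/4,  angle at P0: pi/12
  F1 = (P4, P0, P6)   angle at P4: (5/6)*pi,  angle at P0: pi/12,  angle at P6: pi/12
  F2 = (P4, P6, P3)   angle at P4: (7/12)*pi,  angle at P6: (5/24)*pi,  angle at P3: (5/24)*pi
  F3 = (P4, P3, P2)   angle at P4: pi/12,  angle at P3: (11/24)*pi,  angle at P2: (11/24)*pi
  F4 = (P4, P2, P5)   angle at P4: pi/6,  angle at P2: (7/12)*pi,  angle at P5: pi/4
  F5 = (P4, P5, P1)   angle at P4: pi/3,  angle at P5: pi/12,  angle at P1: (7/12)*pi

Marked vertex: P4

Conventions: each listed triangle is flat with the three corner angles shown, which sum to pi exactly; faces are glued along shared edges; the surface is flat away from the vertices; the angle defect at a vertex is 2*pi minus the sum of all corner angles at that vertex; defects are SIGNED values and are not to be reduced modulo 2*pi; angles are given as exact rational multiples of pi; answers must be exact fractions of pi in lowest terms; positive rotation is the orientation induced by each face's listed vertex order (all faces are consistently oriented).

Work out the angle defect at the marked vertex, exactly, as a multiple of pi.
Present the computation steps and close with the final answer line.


Sum of corner angles at P4: (8/3)*pi
defect = 2*pi - (8/3)*pi

Answer: defect(P4) = (-2/3)*pi


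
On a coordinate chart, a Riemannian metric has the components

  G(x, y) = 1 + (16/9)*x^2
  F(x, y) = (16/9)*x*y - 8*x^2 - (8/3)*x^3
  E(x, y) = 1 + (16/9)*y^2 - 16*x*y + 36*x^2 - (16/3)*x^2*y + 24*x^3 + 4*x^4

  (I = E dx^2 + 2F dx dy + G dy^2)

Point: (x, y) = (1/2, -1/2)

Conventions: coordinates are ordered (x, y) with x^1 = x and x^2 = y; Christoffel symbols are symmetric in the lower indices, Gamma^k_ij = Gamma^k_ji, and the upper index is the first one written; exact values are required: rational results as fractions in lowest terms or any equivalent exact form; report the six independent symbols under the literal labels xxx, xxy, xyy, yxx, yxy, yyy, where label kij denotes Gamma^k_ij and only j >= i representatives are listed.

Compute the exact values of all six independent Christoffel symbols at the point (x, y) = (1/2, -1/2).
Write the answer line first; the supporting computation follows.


Answer: Gamma_xxx = 1200/677, Gamma_xxy = -200/677, Gamma_xyy = 0, Gamma_yxx = -192/677, Gamma_yxy = 32/677, Gamma_yyy = 0

E = 661/36, F = -25/9, G = 13/9 at the point
E_x = 200/3, E_y = -100/9, F_x = -98/9, F_y = 8/9, G_x = 16/9, G_y = 0
EG - F^2 = 677/36;  g^inv = (36/677) * [[13/9, 25/9], [25/9, 661/36]]
first-kind symbols [ij,l] = (1/2)(d_i g_jl + d_j g_il - d_l g_ij): [xx,x] = E_x/2 = 100/3, [xx,y] = F_x - E_y/2 = -16/3, [xy,x] = E_y/2 = -50/9, [xy,y] = G_x/2 = 8/9, [yy,x] = F_y - G_x/2 = 0, [yy,y] = G_y/2 = 0
Gamma^x_ij = (G*[ij,x] - F*[ij,y])/(EG - F^2), Gamma^y_ij = (E*[ij,y] - F*[ij,x])/(EG - F^2)


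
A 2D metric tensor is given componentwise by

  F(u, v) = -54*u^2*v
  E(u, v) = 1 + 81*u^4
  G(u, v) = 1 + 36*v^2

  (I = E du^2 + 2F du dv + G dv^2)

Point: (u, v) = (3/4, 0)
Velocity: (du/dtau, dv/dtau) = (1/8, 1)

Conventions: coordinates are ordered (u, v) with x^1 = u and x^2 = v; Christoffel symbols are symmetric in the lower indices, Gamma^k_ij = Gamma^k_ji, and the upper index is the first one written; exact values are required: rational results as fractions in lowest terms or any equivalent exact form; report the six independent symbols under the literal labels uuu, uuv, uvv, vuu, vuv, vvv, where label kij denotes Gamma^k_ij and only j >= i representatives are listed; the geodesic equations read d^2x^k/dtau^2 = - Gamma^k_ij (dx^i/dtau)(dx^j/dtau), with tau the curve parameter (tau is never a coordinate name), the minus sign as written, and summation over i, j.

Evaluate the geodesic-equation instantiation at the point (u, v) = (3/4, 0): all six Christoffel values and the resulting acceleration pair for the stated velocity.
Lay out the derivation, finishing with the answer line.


E = 6817/256, F = 0, G = 1 at the point
E_u = 2187/16, E_v = 0, F_u = 0, F_v = -243/8, G_u = 0, G_v = 0
EG - F^2 = 6817/256;  g^inv = (256/6817) * [[1, 0], [0, 6817/256]]
first-kind symbols [ij,l] = (1/2)(d_i g_jl + d_j g_il - d_l g_ij): [uu,u] = E_u/2 = 2187/32, [uu,v] = F_u - E_v/2 = 0, [uv,u] = E_v/2 = 0, [uv,v] = G_u/2 = 0, [vv,u] = F_v - G_u/2 = -243/8, [vv,v] = G_v/2 = 0
Gamma^u_ij = (G*[ij,u] - F*[ij,v])/(EG - F^2), Gamma^v_ij = (E*[ij,v] - F*[ij,u])/(EG - F^2)
Gamma_uuu = 17496/6817, Gamma_uuv = 0, Gamma_uvv = -7776/6817, Gamma_vuu = 0, Gamma_vuv = 0, Gamma_vvv = 0
d^2u/dtau^2 = -(Gamma_uuu*(1/8)^2 + 2*Gamma_uuv*(1/8)*(1) + Gamma_uvv*(1)^2) = 60021/54536
d^2v/dtau^2 = -(Gamma_vuu*(1/8)^2 + 2*Gamma_vuv*(1/8)*(1) + Gamma_vvv*(1)^2) = 0

Answer: Gamma_uuu = 17496/6817, Gamma_uuv = 0, Gamma_uvv = -7776/6817, Gamma_vuu = 0, Gamma_vuv = 0, Gamma_vvv = 0; accelerations (d^2u/dtau^2, d^2v/dtau^2) = (60021/54536, 0)


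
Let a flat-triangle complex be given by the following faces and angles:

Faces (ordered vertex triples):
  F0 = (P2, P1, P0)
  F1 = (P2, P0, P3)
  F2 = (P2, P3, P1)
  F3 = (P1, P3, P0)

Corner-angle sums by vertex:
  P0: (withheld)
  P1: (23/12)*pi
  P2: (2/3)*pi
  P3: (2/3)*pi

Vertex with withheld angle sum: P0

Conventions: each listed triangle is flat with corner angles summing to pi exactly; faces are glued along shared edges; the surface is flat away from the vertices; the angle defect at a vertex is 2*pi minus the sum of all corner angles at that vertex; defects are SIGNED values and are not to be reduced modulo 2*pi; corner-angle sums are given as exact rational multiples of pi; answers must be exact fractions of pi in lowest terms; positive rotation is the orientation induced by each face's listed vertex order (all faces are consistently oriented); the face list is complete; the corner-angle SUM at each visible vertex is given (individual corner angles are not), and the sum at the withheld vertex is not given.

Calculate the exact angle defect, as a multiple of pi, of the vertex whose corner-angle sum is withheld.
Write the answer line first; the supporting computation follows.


Answer: defect(P0) = (5/4)*pi

V = 4, E = 6, F = 4; chi = V - E + F = 2
Gauss-Bonnet: total defect = 2*pi*chi = 4*pi; visible defects sum to (11/4)*pi


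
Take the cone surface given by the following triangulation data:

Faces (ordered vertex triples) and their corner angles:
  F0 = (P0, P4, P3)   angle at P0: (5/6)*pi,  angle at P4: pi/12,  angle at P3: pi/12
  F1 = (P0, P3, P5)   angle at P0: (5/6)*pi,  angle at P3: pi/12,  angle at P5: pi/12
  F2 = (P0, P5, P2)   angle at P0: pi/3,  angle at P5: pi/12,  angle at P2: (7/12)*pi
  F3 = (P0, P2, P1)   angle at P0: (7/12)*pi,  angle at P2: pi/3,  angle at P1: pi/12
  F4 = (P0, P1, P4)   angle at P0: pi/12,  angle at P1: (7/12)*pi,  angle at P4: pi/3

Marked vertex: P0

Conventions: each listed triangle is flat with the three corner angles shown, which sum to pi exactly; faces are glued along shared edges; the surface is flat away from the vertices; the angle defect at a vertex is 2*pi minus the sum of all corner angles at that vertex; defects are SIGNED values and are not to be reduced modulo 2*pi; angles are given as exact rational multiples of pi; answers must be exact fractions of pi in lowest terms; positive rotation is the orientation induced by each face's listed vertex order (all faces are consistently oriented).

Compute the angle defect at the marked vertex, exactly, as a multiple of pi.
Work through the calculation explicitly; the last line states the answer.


Sum of corner angles at P0: (8/3)*pi
defect = 2*pi - (8/3)*pi

Answer: defect(P0) = (-2/3)*pi


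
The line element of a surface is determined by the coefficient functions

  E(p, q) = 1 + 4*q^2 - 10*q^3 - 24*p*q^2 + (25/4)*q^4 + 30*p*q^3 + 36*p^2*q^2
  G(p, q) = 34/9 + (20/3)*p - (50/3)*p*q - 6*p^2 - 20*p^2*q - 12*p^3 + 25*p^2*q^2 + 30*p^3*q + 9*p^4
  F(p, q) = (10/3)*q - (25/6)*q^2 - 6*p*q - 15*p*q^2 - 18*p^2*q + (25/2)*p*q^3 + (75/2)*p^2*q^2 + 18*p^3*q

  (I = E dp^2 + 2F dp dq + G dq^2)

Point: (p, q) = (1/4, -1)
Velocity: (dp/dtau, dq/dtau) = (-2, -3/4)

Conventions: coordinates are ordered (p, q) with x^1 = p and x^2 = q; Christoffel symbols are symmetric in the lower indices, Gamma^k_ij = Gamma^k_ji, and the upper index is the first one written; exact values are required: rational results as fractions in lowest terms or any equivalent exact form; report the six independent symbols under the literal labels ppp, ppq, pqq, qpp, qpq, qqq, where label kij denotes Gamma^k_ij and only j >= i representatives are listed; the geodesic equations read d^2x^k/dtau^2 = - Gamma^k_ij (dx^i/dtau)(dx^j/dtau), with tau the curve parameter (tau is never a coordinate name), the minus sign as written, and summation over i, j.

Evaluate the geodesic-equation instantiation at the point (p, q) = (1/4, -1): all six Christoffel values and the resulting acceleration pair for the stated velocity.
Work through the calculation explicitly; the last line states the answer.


E = 10, F = -155/16, G = 26329/2304 at the point
E_p = -36, E_q = -33, F_p = 23/8, F_q = 2065/96, G_p = 1705/48, G_q = -775/96
EG - F^2 = 47065/2304;  g^inv = (2304/47065) * [[26329/2304, 155/16], [155/16, 10]]
first-kind symbols [ij,l] = (1/2)(d_i g_jl + d_j g_il - d_l g_ij): [pp,p] = E_p/2 = -18, [pp,q] = F_p - E_q/2 = 155/8, [pq,p] = E_q/2 = -33/2, [pq,q] = G_p/2 = 1705/96, [qq,p] = F_q - G_p/2 = 15/4, [qq,q] = G_q/2 = -775/192
Gamma^p_ij = (G*[ij,p] - F*[ij,q])/(EG - F^2), Gamma^q_ij = (E*[ij,q] - F*[ij,p])/(EG - F^2)
Gamma_ppp = -41472/47065, Gamma_ppq = -38016/47065, Gamma_pqq = 1728/9413, Gamma_qpp = 8928/9413, Gamma_qpq = 8184/9413, Gamma_qqq = -1860/9413
d^2p/dtau^2 = -(Gamma_ppp*(-2)^2 + 2*Gamma_ppq*(-2)*(-3/4) + Gamma_pqq*(-3/4)^2) = 275076/47065
d^2q/dtau^2 = -(Gamma_qpp*(-2)^2 + 2*Gamma_qpq*(-2)*(-3/4) + Gamma_qqq*(-3/4)^2) = -236871/37652

Answer: Gamma_ppp = -41472/47065, Gamma_ppq = -38016/47065, Gamma_pqq = 1728/9413, Gamma_qpp = 8928/9413, Gamma_qpq = 8184/9413, Gamma_qqq = -1860/9413; accelerations (d^2p/dtau^2, d^2q/dtau^2) = (275076/47065, -236871/37652)


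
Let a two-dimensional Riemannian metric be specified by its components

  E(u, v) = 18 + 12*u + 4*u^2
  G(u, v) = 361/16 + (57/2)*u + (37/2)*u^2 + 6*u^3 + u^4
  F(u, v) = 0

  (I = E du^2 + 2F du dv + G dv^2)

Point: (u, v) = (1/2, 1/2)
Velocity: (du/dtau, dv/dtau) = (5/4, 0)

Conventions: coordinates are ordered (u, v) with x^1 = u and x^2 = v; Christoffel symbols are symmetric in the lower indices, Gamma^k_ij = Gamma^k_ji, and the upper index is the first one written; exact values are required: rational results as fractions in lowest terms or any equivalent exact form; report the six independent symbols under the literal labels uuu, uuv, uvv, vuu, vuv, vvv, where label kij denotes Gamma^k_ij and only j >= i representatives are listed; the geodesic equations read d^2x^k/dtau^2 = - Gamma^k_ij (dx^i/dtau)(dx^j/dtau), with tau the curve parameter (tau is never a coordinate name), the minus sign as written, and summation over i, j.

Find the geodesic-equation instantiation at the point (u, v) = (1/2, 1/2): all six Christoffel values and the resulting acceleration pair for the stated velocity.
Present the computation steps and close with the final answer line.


E = 25, F = 0, G = 169/4 at the point
E_u = 16, E_v = 0, F_u = 0, F_v = 0, G_u = 52, G_v = 0
EG - F^2 = 4225/4;  g^inv = (4/4225) * [[169/4, 0], [0, 25]]
first-kind symbols [ij,l] = (1/2)(d_i g_jl + d_j g_il - d_l g_ij): [uu,u] = E_u/2 = 8, [uu,v] = F_u - E_v/2 = 0, [uv,u] = E_v/2 = 0, [uv,v] = G_u/2 = 26, [vv,u] = F_v - G_u/2 = -26, [vv,v] = G_v/2 = 0
Gamma^u_ij = (G*[ij,u] - F*[ij,v])/(EG - F^2), Gamma^v_ij = (E*[ij,v] - F*[ij,u])/(EG - F^2)
Gamma_uuu = 8/25, Gamma_uuv = 0, Gamma_uvv = -26/25, Gamma_vuu = 0, Gamma_vuv = 8/13, Gamma_vvv = 0
d^2u/dtau^2 = -(Gamma_uuu*(5/4)^2 + 2*Gamma_uuv*(5/4)*(0) + Gamma_uvv*(0)^2) = -1/2
d^2v/dtau^2 = -(Gamma_vuu*(5/4)^2 + 2*Gamma_vuv*(5/4)*(0) + Gamma_vvv*(0)^2) = 0

Answer: Gamma_uuu = 8/25, Gamma_uuv = 0, Gamma_uvv = -26/25, Gamma_vuu = 0, Gamma_vuv = 8/13, Gamma_vvv = 0; accelerations (d^2u/dtau^2, d^2v/dtau^2) = (-1/2, 0)


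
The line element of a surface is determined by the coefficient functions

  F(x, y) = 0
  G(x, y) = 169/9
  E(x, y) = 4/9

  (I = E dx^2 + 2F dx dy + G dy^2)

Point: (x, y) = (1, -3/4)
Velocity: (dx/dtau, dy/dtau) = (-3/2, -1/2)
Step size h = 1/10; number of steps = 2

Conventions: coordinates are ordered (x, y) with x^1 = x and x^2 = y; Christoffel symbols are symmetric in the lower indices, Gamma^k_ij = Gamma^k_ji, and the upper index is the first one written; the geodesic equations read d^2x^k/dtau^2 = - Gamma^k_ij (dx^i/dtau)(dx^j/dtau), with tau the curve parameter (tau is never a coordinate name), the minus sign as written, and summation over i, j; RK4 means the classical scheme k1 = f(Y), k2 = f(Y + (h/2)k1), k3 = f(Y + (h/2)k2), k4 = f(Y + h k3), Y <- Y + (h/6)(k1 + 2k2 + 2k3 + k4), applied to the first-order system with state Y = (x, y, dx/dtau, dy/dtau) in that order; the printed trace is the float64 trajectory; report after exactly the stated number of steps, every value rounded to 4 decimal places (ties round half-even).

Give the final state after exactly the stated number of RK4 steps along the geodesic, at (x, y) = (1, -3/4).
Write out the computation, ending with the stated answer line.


f(Y) = (dx/dtau, dy/dtau, -Gamma^x_ij Y'^i Y'^j, -Gamma^y_ij Y'^i Y'^j) with the Gammas evaluated at the stage position; h = 0.100000; intermediate values shown to 6 dp
step 0: x = 1.0000, y = -0.7500, dx/dtau = -1.5000, dy/dtau = -0.5000
step 1:
  k1: at (x, y) = (1.000000, -0.750000), (dx/dtau, dy/dtau) = (-1.500000, -0.500000); Gamma_xxx = 0.000000, Gamma_xxy = 0.000000, Gamma_xyy = 0.000000, Gamma_yxx = 0.000000, Gamma_yxy = 0.000000, Gamma_yyy = 0.000000; k1 = (-1.500000, -0.500000, 0.000000, 0.000000)
  k2: at (x, y) = (0.925000, -0.775000), (dx/dtau, dy/dtau) = (-1.500000, -0.500000); Gamma_xxx = 0.000000, Gamma_xxy = 0.000000, Gamma_xyy = 0.000000, Gamma_yxx = 0.000000, Gamma_yxy = 0.000000, Gamma_yyy = 0.000000; k2 = (-1.500000, -0.500000, 0.000000, 0.000000)
  k3: at (x, y) = (0.925000, -0.775000), (dx/dtau, dy/dtau) = (-1.500000, -0.500000); Gamma_xxx = 0.000000, Gamma_xxy = 0.000000, Gamma_xyy = 0.000000, Gamma_yxx = 0.000000, Gamma_yxy = 0.000000, Gamma_yyy = 0.000000; k3 = (-1.500000, -0.500000, 0.000000, 0.000000)
  k4: at (x, y) = (0.850000, -0.800000), (dx/dtau, dy/dtau) = (-1.500000, -0.500000); Gamma_xxx = 0.000000, Gamma_xxy = 0.000000, Gamma_xyy = 0.000000, Gamma_yxx = 0.000000, Gamma_yxy = 0.000000, Gamma_yyy = 0.000000; k4 = (-1.500000, -0.500000, 0.000000, 0.000000)
  Y <- Y + (h/6)(k1 + 2k2 + 2k3 + k4): x = 0.8500, y = -0.8000, dx/dtau = -1.5000, dy/dtau = -0.5000
step 2:
  k1: at (x, y) = (0.850000, -0.800000), (dx/dtau, dy/dtau) = (-1.500000, -0.500000); Gamma_xxx = 0.000000, Gamma_xxy = 0.000000, Gamma_xyy = 0.000000, Gamma_yxx = 0.000000, Gamma_yxy = 0.000000, Gamma_yyy = 0.000000; k1 = (-1.500000, -0.500000, 0.000000, 0.000000)
  k2: at (x, y) = (0.775000, -0.825000), (dx/dtau, dy/dtau) = (-1.500000, -0.500000); Gamma_xxx = 0.000000, Gamma_xxy = 0.000000, Gamma_xyy = 0.000000, Gamma_yxx = 0.000000, Gamma_yxy = 0.000000, Gamma_yyy = 0.000000; k2 = (-1.500000, -0.500000, 0.000000, 0.000000)
  k3: at (x, y) = (0.775000, -0.825000), (dx/dtau, dy/dtau) = (-1.500000, -0.500000); Gamma_xxx = 0.000000, Gamma_xxy = 0.000000, Gamma_xyy = 0.000000, Gamma_yxx = 0.000000, Gamma_yxy = 0.000000, Gamma_yyy = 0.000000; k3 = (-1.500000, -0.500000, 0.000000, 0.000000)
  k4: at (x, y) = (0.700000, -0.850000), (dx/dtau, dy/dtau) = (-1.500000, -0.500000); Gamma_xxx = 0.000000, Gamma_xxy = 0.000000, Gamma_xyy = 0.000000, Gamma_yxx = 0.000000, Gamma_yxy = 0.000000, Gamma_yyy = 0.000000; k4 = (-1.500000, -0.500000, 0.000000, 0.000000)
  Y <- Y + (h/6)(k1 + 2k2 + 2k3 + k4): x = 0.7000, y = -0.8500, dx/dtau = -1.5000, dy/dtau = -0.5000

Answer: x = 0.7000, y = -0.8500, dx/dtau = -1.5000, dy/dtau = -0.5000


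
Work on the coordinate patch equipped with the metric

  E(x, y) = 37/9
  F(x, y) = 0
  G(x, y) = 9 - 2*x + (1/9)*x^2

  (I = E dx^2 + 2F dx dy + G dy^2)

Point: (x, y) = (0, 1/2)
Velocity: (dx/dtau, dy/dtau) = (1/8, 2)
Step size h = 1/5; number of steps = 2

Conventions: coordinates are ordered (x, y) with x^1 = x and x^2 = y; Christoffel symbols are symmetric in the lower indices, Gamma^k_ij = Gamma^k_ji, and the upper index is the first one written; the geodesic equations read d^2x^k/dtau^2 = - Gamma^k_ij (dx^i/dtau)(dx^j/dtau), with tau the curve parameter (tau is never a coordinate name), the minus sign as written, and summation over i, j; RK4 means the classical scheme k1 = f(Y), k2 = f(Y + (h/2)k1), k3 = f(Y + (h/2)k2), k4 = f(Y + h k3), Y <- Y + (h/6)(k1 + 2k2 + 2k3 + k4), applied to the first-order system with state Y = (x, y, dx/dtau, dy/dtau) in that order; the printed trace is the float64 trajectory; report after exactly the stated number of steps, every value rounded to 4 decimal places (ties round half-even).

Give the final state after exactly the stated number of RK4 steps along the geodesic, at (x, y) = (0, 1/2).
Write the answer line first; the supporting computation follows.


Answer: x = -0.0279, y = 1.2998, dx/dtau = -0.2641, dy/dtau = 1.9876

f(Y) = (dx/dtau, dy/dtau, -Gamma^x_ij Y'^i Y'^j, -Gamma^y_ij Y'^i Y'^j) with the Gammas evaluated at the stage position; h = 0.200000; intermediate values shown to 6 dp
step 0: x = 0.0000, y = 0.5000, dx/dtau = 0.1250, dy/dtau = 2.0000
step 1:
  k1: at (x, y) = (0.000000, 0.500000), (dx/dtau, dy/dtau) = (0.125000, 2.000000); Gamma_xxx = 0.000000, Gamma_xxy = 0.000000, Gamma_xyy = 0.243243, Gamma_yxx = 0.000000, Gamma_yxy = -0.111111, Gamma_yyy = 0.000000; k1 = (0.125000, 2.000000, -0.972973, 0.055556)
  k2: at (x, y) = (0.012500, 0.700000), (dx/dtau, dy/dtau) = (0.027703, 2.005556); Gamma_xxx = 0.000000, Gamma_xxy = 0.000000, Gamma_xyy = 0.242905, Gamma_yxx = 0.000000, Gamma_yxy = -0.111266, Gamma_yyy = 0.000000; k2 = (0.027703, 2.005556, -0.977027, 0.012364)
  k3: at (x, y) = (0.002770, 0.700556), (dx/dtau, dy/dtau) = (0.027297, 2.001236); Gamma_xxx = 0.000000, Gamma_xxy = 0.000000, Gamma_xyy = 0.243168, Gamma_yxx = 0.000000, Gamma_yxy = -0.111145, Gamma_yyy = 0.000000; k3 = (0.027297, 2.001236, -0.973876, 0.012143)
  k4: at (x, y) = (0.005459, 0.900247), (dx/dtau, dy/dtau) = (-0.069775, 2.002429); Gamma_xxx = 0.000000, Gamma_xxy = 0.000000, Gamma_xyy = 0.243096, Gamma_yxx = 0.000000, Gamma_yxy = -0.111179, Gamma_yyy = 0.000000; k4 = (-0.069775, 2.002429, -0.974746, -0.031068)
  Y <- Y + (h/6)(k1 + 2k2 + 2k3 + k4): x = 0.0055, y = 0.9005, dx/dtau = -0.0700, dy/dtau = 2.0025
step 2:
  k1: at (x, y) = (0.005507, 0.900534), (dx/dtau, dy/dtau) = (-0.069984, 2.002450); Gamma_xxx = 0.000000, Gamma_xxy = 0.000000, Gamma_xyy = 0.243094, Gamma_yxx = 0.000000, Gamma_yxy = -0.111179, Gamma_yyy = 0.000000; k1 = (-0.069984, 2.002450, -0.974761, -0.031161)
  k2: at (x, y) = (-0.001491, 1.100779), (dx/dtau, dy/dtau) = (-0.167460, 1.999334); Gamma_xxx = 0.000000, Gamma_xxy = 0.000000, Gamma_xyy = 0.243284, Gamma_yxx = 0.000000, Gamma_yxy = -0.111093, Gamma_yyy = 0.000000; k2 = (-0.167460, 1.999334, -0.972486, -0.074390)
  k3: at (x, y) = (-0.011239, 1.100467), (dx/dtau, dy/dtau) = (-0.167233, 1.995011); Gamma_xxx = 0.000000, Gamma_xxy = 0.000000, Gamma_xyy = 0.243547, Gamma_yxx = 0.000000, Gamma_yxy = -0.110973, Gamma_yyy = 0.000000; k3 = (-0.167233, 1.995011, -0.969334, -0.074048)
  k4: at (x, y) = (-0.027939, 1.299536), (dx/dtau, dy/dtau) = (-0.263851, 1.987640); Gamma_xxx = 0.000000, Gamma_xxy = 0.000000, Gamma_xyy = 0.243998, Gamma_yxx = 0.000000, Gamma_yxy = -0.110767, Gamma_yyy = 0.000000; k4 = (-0.263851, 1.987640, -0.963968, -0.116182)
  Y <- Y + (h/6)(k1 + 2k2 + 2k3 + k4): x = -0.0279, y = 1.2998, dx/dtau = -0.2641, dy/dtau = 1.9876


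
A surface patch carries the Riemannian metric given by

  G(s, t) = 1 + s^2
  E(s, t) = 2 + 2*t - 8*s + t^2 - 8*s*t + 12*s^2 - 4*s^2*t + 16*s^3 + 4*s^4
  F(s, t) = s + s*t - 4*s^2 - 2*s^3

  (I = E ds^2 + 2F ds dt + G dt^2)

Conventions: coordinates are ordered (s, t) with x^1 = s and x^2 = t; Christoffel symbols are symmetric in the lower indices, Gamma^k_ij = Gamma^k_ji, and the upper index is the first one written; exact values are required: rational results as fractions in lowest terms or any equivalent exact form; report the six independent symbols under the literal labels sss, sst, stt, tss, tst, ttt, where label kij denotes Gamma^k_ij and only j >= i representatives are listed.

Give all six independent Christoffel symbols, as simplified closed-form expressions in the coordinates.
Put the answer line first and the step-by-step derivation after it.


Answer: Gamma_sss = (8*s^3 + 24*s^2 - 4*s*t + 12*s - 4*t - 4)/(4*s^4 + 16*s^3 - 4*s^2*t + 13*s^2 - 8*s*t - 8*s + t^2 + 2*t + 2), Gamma_sst = (-2*s^2 - 4*s + t + 1)/(4*s^4 + 16*s^3 - 4*s^2*t + 13*s^2 - 8*s*t - 8*s + t^2 + 2*t + 2), Gamma_stt = 0, Gamma_tss = (-4*s^2 - 4*s)/(4*s^4 + 16*s^3 - 4*s^2*t + 13*s^2 - 8*s*t - 8*s + t^2 + 2*t + 2), Gamma_tst = s/(4*s^4 + 16*s^3 - 4*s^2*t + 13*s^2 - 8*s*t - 8*s + t^2 + 2*t + 2), Gamma_ttt = 0

E = 2 + 2*t - 8*s + t^2 - 8*s*t + 12*s^2 - 4*s^2*t + 16*s^3 + 4*s^4; F = s + s*t - 4*s^2 - 2*s^3; G = 1 + s^2
Gamma^k_ij = (1/2) g^{kl} (d_i g_jl + d_j g_il - d_l g_ij), with g^inv = (1/(EG-F^2)) [[G, -F], [-F, E]]
first partials: E_s = -8 - 8*t + 24*s - 8*s*t + 48*s^2 + 16*s^3, E_t = 2 + 2*t - 8*s - 4*s^2, F_s = 1 + t - 8*s - 6*s^2, F_t = s, G_s = 2*s, G_t = 0
D = EG - F^2 = 2 + 2*t - 8*s + t^2 - 8*s*t + 13*s^2 - 4*s^2*t + 16*s^3 + 4*s^4
expanded: Gamma^s_ss = (G E_s - 2F F_s + F E_t)/(2D), Gamma^s_st = (G E_t - F G_s)/(2D), Gamma^s_tt = (2G F_t - G G_s - F G_t)/(2D), Gamma^t_ss = (2E F_s - E E_t - F E_s)/(2D), Gamma^t_st = (E G_s - F E_t)/(2D), Gamma^t_tt = (E G_t - 2F F_t + F G_s)/(2D); substitute and cancel common factors
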